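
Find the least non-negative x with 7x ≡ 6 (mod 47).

The inverse of 7 mod 47 is 27 (since 7·27 = 189 ≡ 1).
So x ≡ 27·6 = 162 ≡ 21 (mod 47).

21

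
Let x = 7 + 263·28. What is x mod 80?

11

263·28 = 7364.
Dividing 7364 by 80 gives quotient 92 and remainder 4.
(7 + 4) mod 80 = 11.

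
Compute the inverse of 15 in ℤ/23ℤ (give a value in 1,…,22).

15·20 = 300 = 13·23 + 1, so 15⁻¹ ≡ 20 (mod 23).

20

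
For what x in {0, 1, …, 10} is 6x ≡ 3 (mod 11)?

6

The inverse of 6 mod 11 is 2 (since 6·2 = 12 ≡ 1).
Multiplying both sides by 2: x ≡ 2·3 = 6 ≡ 6 (mod 11).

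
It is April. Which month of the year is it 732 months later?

April

Dividing 732 by 12 gives quotient 61 and remainder 0.
April + 0 months → April.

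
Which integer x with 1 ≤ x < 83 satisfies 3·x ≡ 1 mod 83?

83 = 27·3 + 2
3 = 1·2 + 1
2 = 2·1 + 0
Back-substituting gives 3·28 ≡ 1 (mod 83).

28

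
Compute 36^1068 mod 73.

Successive squares of 36 mod 73: 36^1≡36, 36^2≡55, 36^4≡32, 36^8≡2, 36^16≡4, 36^32≡16, 36^64≡37, 36^128≡55, 36^256≡32, 36^512≡2, 36^1024≡4.
1068 = 4 + 8 + 32 + 1024, so 36^1068 ≡ 32·2·16·4 ≡ 8 (mod 73).

8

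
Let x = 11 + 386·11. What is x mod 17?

7

386·11 = 4246.
4246 − 249·17 = 13, so 4246 ≡ 13 (mod 17).
(11 + 13) mod 17 = 7.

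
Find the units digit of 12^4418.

The units digit of 12^n cycles with period 4: 2, 4, 8, 6, …
4418 mod 4 = 2, so the last digit matches 2^2 = 4.

4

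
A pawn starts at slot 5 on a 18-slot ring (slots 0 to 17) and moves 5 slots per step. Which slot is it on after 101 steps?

101·5 = 505.
505 = 28·18 + 1, so 505 mod 18 = 1.
(5 + 1) mod 18 = 6.

6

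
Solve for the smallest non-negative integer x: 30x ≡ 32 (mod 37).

The inverse of 30 mod 37 is 21 (since 30·21 = 630 ≡ 1).
Multiplying both sides by 21: x ≡ 21·32 = 672 ≡ 6 (mod 37).

6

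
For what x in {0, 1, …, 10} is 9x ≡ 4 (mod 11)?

9

9⁻¹ ≡ 5 (mod 11) because 9·5 = 45 = 4·11 + 1.
So x ≡ 5·4 = 20 ≡ 9 (mod 11).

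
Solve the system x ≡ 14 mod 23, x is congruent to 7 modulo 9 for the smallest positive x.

106

Since 9·18 ≡ 1 (mod 23), take x = 7 + 9·((14−7)·18 mod 23) = 7 + 9·11 = 106.
Check: 106 mod 23 = 14, 106 mod 9 = 7.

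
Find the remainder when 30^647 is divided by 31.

Successive squares of 30 mod 31: 30^1≡30, 30^2≡1, 30^4≡1, 30^8≡1, 30^16≡1, 30^32≡1, 30^64≡1, 30^128≡1, 30^256≡1, 30^512≡1.
Since 647 = 1 + 2 + 4 + 128 + 512 in binary, 30^647 ≡ 30·1·1·1·1 ≡ 30 (mod 31).

30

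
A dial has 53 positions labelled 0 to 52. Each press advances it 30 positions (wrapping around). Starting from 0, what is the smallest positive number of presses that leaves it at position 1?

53 = 1·30 + 23
30 = 1·23 + 7
23 = 3·7 + 2
7 = 3·2 + 1
2 = 2·1 + 0
Back-substituting gives 30·23 ≡ 1 (mod 53).

23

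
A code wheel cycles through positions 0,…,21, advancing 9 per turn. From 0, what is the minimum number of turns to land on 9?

1

The inverse of 9 mod 22 is 5 (since 9·5 = 45 ≡ 1).
So x ≡ 5·9 = 45 ≡ 1 (mod 22).
Check: 9·1 = 9 = 0·22 + 9.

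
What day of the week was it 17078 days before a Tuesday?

17078 − 2439·7 = 5, so 17078 ≡ 5 (mod 7).
Tuesday − 5 days → Thursday.

Thursday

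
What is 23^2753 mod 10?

3

Powers of 3 mod 10 repeat with period 4: 3, 9, 7, 1.
2753 mod 4 = 1, so the last digit matches 3^1 = 3.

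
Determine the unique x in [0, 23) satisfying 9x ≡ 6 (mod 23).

9⁻¹ ≡ 18 (mod 23) because 9·18 = 162 = 7·23 + 1.
So x ≡ 18·6 = 108 ≡ 16 (mod 23).

16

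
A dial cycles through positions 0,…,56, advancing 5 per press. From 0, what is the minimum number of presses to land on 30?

6

The inverse of 5 mod 57 is 23 (since 5·23 = 115 ≡ 1).
So x ≡ 23·30 = 690 ≡ 6 (mod 57).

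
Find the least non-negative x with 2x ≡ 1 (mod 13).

7

2⁻¹ ≡ 7 (mod 13) because 2·7 = 14 = 1·13 + 1.
So x ≡ 7·1 = 7 ≡ 7 (mod 13).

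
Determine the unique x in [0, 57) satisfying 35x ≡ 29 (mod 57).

The inverse of 35 mod 57 is 44 (since 35·44 = 1540 ≡ 1).
So x ≡ 44·29 = 1276 ≡ 22 (mod 57).

22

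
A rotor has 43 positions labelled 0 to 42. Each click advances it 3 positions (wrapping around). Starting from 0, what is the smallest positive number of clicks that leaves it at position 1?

43 = 14·3 + 1
3 = 3·1 + 0
Back-substituting gives 3·29 ≡ 1 (mod 43).

29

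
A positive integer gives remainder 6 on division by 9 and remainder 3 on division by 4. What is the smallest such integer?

15

x ≡ 3 (mod 4) gives x ∈ {3, 7, 11, 15}.
The first of these with x mod 9 = 6 is 15.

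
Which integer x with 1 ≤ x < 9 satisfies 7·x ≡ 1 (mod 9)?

4

9 = 1·7 + 2
7 = 3·2 + 1
2 = 2·1 + 0
Back-substituting gives 7·4 ≡ 1 (mod 9).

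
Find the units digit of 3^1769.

3

The units digit of 3^n cycles with period 4: 3, 9, 7, 1, …
1769 mod 4 = 1, so the last digit matches 3^1 = 3.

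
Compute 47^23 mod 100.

By repeated squaring mod 100: 47^1≡47, 47^2≡9, 47^4≡81, 47^8≡61, 47^16≡21.
Since 23 = 1 + 2 + 4 + 16 in binary, 47^23 ≡ 47·9·81·21 ≡ 23 (mod 100).

23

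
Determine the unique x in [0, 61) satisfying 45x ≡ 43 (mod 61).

24

The inverse of 45 mod 61 is 19 (since 45·19 = 855 ≡ 1).
Multiplying both sides by 19: x ≡ 19·43 = 817 ≡ 24 (mod 61).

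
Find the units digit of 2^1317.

Last digits of 2^n: 2, 4, 8, 6 (period 4).
1317 mod 4 = 1, so the last digit matches 2^1 = 2.

2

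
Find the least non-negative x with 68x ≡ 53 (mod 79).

68⁻¹ ≡ 43 (mod 79) because 68·43 = 2924 = 37·79 + 1.
Multiplying both sides by 43: x ≡ 43·53 = 2279 ≡ 67 (mod 79).

67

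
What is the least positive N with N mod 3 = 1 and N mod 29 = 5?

34

x ≡ 1 (mod 3) gives x ∈ {1, 4, 7, 10, 13, 16, 19, 22, …}.
The first of these with x mod 29 = 5 is 34.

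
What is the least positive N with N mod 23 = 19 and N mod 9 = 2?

x ≡ 2 (mod 9) gives x ∈ {2, 11, 20, 29, 38, 47, 56, 65}.
The first of these with x mod 23 = 19 is 65.

65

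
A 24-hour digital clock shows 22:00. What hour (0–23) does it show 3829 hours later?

11

Dividing 3829 by 24 gives quotient 159 and remainder 13.
(22 + 13) mod 24 = 11.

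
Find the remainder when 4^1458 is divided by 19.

Successive squares of 4 mod 19: 4^1≡4, 4^2≡16, 4^4≡9, 4^8≡5, 4^16≡6, 4^32≡17, 4^64≡4, 4^128≡16, 4^256≡9, 4^512≡5, 4^1024≡6.
1458 = 2 + 16 + 32 + 128 + 256 + 1024, so 4^1458 ≡ 16·6·17·16·9·6 ≡ 1 (mod 19).

1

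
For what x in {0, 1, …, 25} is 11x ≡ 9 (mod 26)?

The inverse of 11 mod 26 is 19 (since 11·19 = 209 ≡ 1).
Multiplying both sides by 19: x ≡ 19·9 = 171 ≡ 15 (mod 26).
Check: 11·15 = 165 = 6·26 + 9.

15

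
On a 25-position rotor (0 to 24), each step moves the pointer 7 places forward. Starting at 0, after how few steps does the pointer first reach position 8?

The inverse of 7 mod 25 is 18 (since 7·18 = 126 ≡ 1).
So x ≡ 18·8 = 144 ≡ 19 (mod 25).
Check: 7·19 = 133 = 5·25 + 8.

19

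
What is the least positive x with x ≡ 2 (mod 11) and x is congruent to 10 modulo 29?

68

x ≡ 2 (mod 11) gives x ∈ {2, 13, 24, 35, 46, 57, 68}.
The first of these with x mod 29 = 10 is 68.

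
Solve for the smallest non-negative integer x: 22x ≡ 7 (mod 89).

22⁻¹ ≡ 85 (mod 89) because 22·85 = 1870 = 21·89 + 1.
Multiplying both sides by 85: x ≡ 85·7 = 595 ≡ 61 (mod 89).
Check: 22·61 = 1342 = 15·89 + 7.

61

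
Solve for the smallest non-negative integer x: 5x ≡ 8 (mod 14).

10

The inverse of 5 mod 14 is 3 (since 5·3 = 15 ≡ 1).
Multiplying both sides by 3: x ≡ 3·8 = 24 ≡ 10 (mod 14).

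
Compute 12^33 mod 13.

12

Square-and-reduce mod 13: 12^1≡12, 12^2≡1, 12^4≡1, 12^8≡1, 12^16≡1, 12^32≡1.
Since 33 = 1 + 32 in binary, 12^33 ≡ 12·1 ≡ 12 (mod 13).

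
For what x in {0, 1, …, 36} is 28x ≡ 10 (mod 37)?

28⁻¹ ≡ 4 (mod 37) because 28·4 = 112 = 3·37 + 1.
So x ≡ 4·10 = 40 ≡ 3 (mod 37).
Check: 28·3 = 84 = 2·37 + 10.

3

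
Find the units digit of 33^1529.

The units digit of 33^n cycles with period 4: 3, 9, 7, 1, …
1529 leaves remainder 1 on division by 4, so 33^1529 ends in 3.

3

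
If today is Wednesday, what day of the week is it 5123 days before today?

Dividing 5123 by 7 gives quotient 731 and remainder 6.
Wednesday − 6 days → Thursday.

Thursday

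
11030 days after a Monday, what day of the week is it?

11030 mod 7 = 5 (since 1575·7 = 11025).
Monday + 5 days → Saturday.

Saturday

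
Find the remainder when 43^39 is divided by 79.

78

Square-and-reduce mod 79: 43^1≡43, 43^2≡32, 43^4≡76, 43^8≡9, 43^16≡2, 43^32≡4.
39 = 1 + 2 + 4 + 32, so 43^39 ≡ 43·32·76·4 ≡ 78 (mod 79).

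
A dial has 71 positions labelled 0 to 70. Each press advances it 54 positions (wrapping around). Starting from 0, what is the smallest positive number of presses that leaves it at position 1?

71 = 1·54 + 17
54 = 3·17 + 3
17 = 5·3 + 2
3 = 1·2 + 1
2 = 2·1 + 0
Back-substituting gives 54·25 ≡ 1 (mod 71).

25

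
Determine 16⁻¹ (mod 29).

20

29 = 1·16 + 13
16 = 1·13 + 3
13 = 4·3 + 1
3 = 3·1 + 0
Back-substituting gives 16·20 ≡ 1 (mod 29).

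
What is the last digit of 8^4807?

Last digits of 8^n: 8, 4, 2, 6 (period 4).
4807 leaves remainder 3 on division by 4, so 8^4807 ends in 2.

2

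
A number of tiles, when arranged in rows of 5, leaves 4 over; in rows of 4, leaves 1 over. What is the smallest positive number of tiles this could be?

x ≡ 1 (mod 4) gives x ∈ {1, 5, 9}.
The first of these with x mod 5 = 4 is 9.

9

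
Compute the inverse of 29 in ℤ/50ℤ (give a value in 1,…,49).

29·19 = 551 = 11·50 + 1, so 29⁻¹ ≡ 19 (mod 50).

19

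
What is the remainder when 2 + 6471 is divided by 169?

Dividing 6471 by 169 gives quotient 38 and remainder 49.
(2 + 49) mod 169 = 51.

51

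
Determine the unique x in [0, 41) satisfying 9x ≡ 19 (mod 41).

The inverse of 9 mod 41 is 32 (since 9·32 = 288 ≡ 1).
So x ≡ 32·19 = 608 ≡ 34 (mod 41).
Check: 9·34 = 306 = 7·41 + 19.

34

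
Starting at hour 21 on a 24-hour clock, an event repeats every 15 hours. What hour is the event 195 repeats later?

195·15 = 2925.
Dividing 2925 by 24 gives quotient 121 and remainder 21.
(21 + 21) mod 24 = 18.

18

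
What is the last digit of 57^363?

The units digit of 57^n cycles with period 4: 7, 9, 3, 1, …
363 leaves remainder 3 on division by 4, so 57^363 ends in 3.

3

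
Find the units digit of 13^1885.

Powers of 3 mod 10 repeat with period 4: 3, 9, 7, 1.
1885 leaves remainder 1 on division by 4, so 13^1885 ends in 3.

3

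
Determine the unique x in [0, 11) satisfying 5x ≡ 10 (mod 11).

5⁻¹ ≡ 9 (mod 11) because 5·9 = 45 = 4·11 + 1.
So x ≡ 9·10 = 90 ≡ 2 (mod 11).
Check: 5·2 = 10 = 0·11 + 10.

2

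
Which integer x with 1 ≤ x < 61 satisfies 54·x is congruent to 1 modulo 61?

26

61 = 1·54 + 7
54 = 7·7 + 5
7 = 1·5 + 2
5 = 2·2 + 1
2 = 2·1 + 0
Back-substituting gives 54·26 ≡ 1 (mod 61).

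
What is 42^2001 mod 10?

2

The units digit of 42^n cycles with period 4: 2, 4, 8, 6, …
2001 leaves remainder 1 on division by 4, so 42^2001 ends in 2.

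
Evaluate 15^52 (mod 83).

Square-and-reduce mod 83: 15^1≡15, 15^2≡59, 15^4≡78, 15^8≡25, 15^16≡44, 15^32≡27.
Since 52 = 4 + 16 + 32 in binary, 15^52 ≡ 78·44·27 ≡ 36 (mod 83).

36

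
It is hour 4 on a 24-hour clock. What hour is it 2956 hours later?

8

2956 = 123·24 + 4, so 2956 mod 24 = 4.
(4 + 4) mod 24 = 8.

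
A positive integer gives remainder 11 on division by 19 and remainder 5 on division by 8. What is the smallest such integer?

x ≡ 5 (mod 8) gives x ∈ {5, 13, 21, 29, 37, 45, 53, 61, …}.
The first of these with x mod 19 = 11 is 125.

125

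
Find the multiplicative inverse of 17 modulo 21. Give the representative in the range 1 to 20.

21 = 1·17 + 4
17 = 4·4 + 1
4 = 4·1 + 0
Back-substituting gives 17·5 ≡ 1 (mod 21).

5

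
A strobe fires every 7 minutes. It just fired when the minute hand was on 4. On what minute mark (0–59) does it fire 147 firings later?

147·7 = 1029.
Dividing 1029 by 60 gives quotient 17 and remainder 9.
(4 + 9) mod 60 = 13.

13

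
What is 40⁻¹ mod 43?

14

40·14 = 560 = 13·43 + 1, so 40⁻¹ ≡ 14 (mod 43).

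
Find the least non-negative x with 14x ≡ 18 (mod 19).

4

The inverse of 14 mod 19 is 15 (since 14·15 = 210 ≡ 1).
So x ≡ 15·18 = 270 ≡ 4 (mod 19).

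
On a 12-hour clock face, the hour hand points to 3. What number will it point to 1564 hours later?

1564 mod 12 = 4 (since 130·12 = 1560).
3 + 4 → 7 on a 12-hour dial.

7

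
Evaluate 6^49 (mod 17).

6

Successive squares of 6 mod 17: 6^1≡6, 6^2≡2, 6^4≡4, 6^8≡16, 6^16≡1, 6^32≡1.
49 = 1 + 16 + 32, so 6^49 ≡ 6·1·1 ≡ 6 (mod 17).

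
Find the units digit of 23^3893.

3

Powers of 3 mod 10 repeat with period 4: 3, 9, 7, 1.
3893 mod 4 = 1, so the last digit matches 3^1 = 3.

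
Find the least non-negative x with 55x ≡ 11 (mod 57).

55⁻¹ ≡ 28 (mod 57) because 55·28 = 1540 = 27·57 + 1.
So x ≡ 28·11 = 308 ≡ 23 (mod 57).
Check: 55·23 = 1265 = 22·57 + 11.

23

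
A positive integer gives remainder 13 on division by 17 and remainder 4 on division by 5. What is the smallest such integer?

64

x ≡ 4 (mod 5) gives x ∈ {4, 9, 14, 19, 24, 29, 34, 39, …}.
The first of these with x mod 17 = 13 is 64.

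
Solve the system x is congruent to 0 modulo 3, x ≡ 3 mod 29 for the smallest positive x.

Since 29·2 ≡ 1 (mod 3), take x = 3 + 29·((0−3)·2 mod 3) = 3 + 29·0 = 3.
Check: 3 mod 3 = 0, 3 mod 29 = 3.

3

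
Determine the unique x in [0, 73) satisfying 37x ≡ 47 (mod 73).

21

The inverse of 37 mod 73 is 2 (since 37·2 = 74 ≡ 1).
Multiplying both sides by 2: x ≡ 2·47 = 94 ≡ 21 (mod 73).
Check: 37·21 = 777 = 10·73 + 47.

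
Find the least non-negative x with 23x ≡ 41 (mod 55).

52

23⁻¹ ≡ 12 (mod 55) because 23·12 = 276 = 5·55 + 1.
So x ≡ 12·41 = 492 ≡ 52 (mod 55).
Check: 23·52 = 1196 = 21·55 + 41.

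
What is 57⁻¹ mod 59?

57·29 = 1653 = 28·59 + 1, so 57⁻¹ ≡ 29 (mod 59).

29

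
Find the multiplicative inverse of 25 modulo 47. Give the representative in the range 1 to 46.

32

25·32 = 800 = 17·47 + 1, so 25⁻¹ ≡ 32 (mod 47).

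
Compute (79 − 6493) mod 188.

Dividing 6493 by 188 gives quotient 34 and remainder 101.
(79 − 101) mod 188 = 166.

166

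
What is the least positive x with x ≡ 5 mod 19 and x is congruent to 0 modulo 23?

138

Since 23·5 ≡ 1 (mod 19), take x = 0 + 23·((5−0)·5 mod 19) = 0 + 23·6 = 138.
Check: 138 mod 19 = 5, 138 mod 23 = 0.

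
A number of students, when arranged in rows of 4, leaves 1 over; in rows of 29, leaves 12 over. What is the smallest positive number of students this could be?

x ≡ 1 (mod 4) gives x ∈ {1, 5, 9, 13, 17, 21, 25, 29, …}.
The first of these with x mod 29 = 12 is 41.

41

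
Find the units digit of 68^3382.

Last digits of 8^n: 8, 4, 2, 6 (period 4).
3382 leaves remainder 2 on division by 4, so 68^3382 ends in 4.

4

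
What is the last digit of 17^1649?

The units digit of 17^n cycles with period 4: 7, 9, 3, 1, …
1649 leaves remainder 1 on division by 4, so 17^1649 ends in 7.

7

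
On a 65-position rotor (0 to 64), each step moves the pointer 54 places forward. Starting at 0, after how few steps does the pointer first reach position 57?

48

The inverse of 54 mod 65 is 59 (since 54·59 = 3186 ≡ 1).
Multiplying both sides by 59: x ≡ 59·57 = 3363 ≡ 48 (mod 65).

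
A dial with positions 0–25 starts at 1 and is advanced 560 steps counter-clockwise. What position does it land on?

560 − 21·26 = 14, so 560 ≡ 14 (mod 26).
(1 − 14) mod 26 = 13.

13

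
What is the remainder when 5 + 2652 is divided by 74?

67

2652 mod 74 = 62 (since 35·74 = 2590).
(5 + 62) mod 74 = 67.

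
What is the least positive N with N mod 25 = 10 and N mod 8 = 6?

x ≡ 6 (mod 8) gives x ∈ {6, 14, 22, 30, 38, 46, 54, 62, …}.
The first of these with x mod 25 = 10 is 110.

110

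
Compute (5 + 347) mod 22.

Dividing 347 by 22 gives quotient 15 and remainder 17.
(5 + 17) mod 22 = 0.

0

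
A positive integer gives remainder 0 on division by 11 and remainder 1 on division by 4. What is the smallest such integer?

x ≡ 1 (mod 4) gives x ∈ {1, 5, 9, 13, 17, 21, 25, 29, …}.
The first of these with x mod 11 = 0 is 33.

33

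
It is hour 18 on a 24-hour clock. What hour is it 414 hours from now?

0

414 − 17·24 = 6, so 414 ≡ 6 (mod 24).
(18 + 6) mod 24 = 0.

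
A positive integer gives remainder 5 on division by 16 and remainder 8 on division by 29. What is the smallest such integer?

37

x ≡ 5 (mod 16) gives x ∈ {5, 21, 37}.
The first of these with x mod 29 = 8 is 37.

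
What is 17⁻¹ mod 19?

17·9 = 153 = 8·19 + 1, so 17⁻¹ ≡ 9 (mod 19).

9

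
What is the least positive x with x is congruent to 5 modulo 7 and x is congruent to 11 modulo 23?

103

Since 23·4 ≡ 1 (mod 7), take x = 11 + 23·((5−11)·4 mod 7) = 11 + 23·4 = 103.
Check: 103 mod 7 = 5, 103 mod 23 = 11.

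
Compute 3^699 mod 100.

Successive squares of 3 mod 100: 3^1≡3, 3^2≡9, 3^4≡81, 3^8≡61, 3^16≡21, 3^32≡41, 3^64≡81, 3^128≡61, 3^256≡21, 3^512≡41.
699 = 1 + 2 + 8 + 16 + 32 + 128 + 512, so 3^699 ≡ 3·9·61·21·41·61·41 ≡ 67 (mod 100).

67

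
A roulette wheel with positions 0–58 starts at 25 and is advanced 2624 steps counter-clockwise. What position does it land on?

56

2624 = 44·59 + 28, so 2624 mod 59 = 28.
(25 − 28) mod 59 = 56.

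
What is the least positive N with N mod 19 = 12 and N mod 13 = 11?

50

x ≡ 11 (mod 13) gives x ∈ {11, 24, 37, 50}.
The first of these with x mod 19 = 12 is 50.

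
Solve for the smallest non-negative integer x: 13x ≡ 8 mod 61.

The inverse of 13 mod 61 is 47 (since 13·47 = 611 ≡ 1).
Multiplying both sides by 47: x ≡ 47·8 = 376 ≡ 10 (mod 61).

10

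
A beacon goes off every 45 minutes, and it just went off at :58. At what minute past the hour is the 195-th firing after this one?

195·45 = 8775.
Dividing 8775 by 60 gives quotient 146 and remainder 15.
(58 + 15) mod 60 = 13.

13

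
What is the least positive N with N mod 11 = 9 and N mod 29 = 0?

174

x ≡ 9 (mod 11) gives x ∈ {9, 20, 31, 42, 53, 64, 75, 86, …}.
The first of these with x mod 29 = 0 is 174.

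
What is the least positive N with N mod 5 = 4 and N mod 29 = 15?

Since 29·4 ≡ 1 (mod 5), take x = 15 + 29·((4−15)·4 mod 5) = 15 + 29·1 = 44.
Check: 44 mod 5 = 4, 44 mod 29 = 15.

44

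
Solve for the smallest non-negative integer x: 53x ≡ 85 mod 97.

62

The inverse of 53 mod 97 is 11 (since 53·11 = 583 ≡ 1).
Multiplying both sides by 11: x ≡ 11·85 = 935 ≡ 62 (mod 97).
Check: 53·62 = 3286 = 33·97 + 85.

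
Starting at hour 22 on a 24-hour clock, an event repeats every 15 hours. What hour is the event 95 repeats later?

7

95·15 = 1425.
Dividing 1425 by 24 gives quotient 59 and remainder 9.
(22 + 9) mod 24 = 7.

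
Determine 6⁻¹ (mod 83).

83 = 13·6 + 5
6 = 1·5 + 1
5 = 5·1 + 0
Back-substituting gives 6·14 ≡ 1 (mod 83).

14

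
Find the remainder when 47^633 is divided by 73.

21

Square-and-reduce mod 73: 47^1≡47, 47^2≡19, 47^4≡69, 47^8≡16, 47^16≡37, 47^32≡55, 47^64≡32, 47^128≡2, 47^256≡4, 47^512≡16.
Since 633 = 1 + 8 + 16 + 32 + 64 + 512 in binary, 47^633 ≡ 47·16·37·55·32·16 ≡ 21 (mod 73).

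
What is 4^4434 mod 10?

Powers of 4 mod 10 repeat with period 2: 4, 6.
4434 leaves remainder 0 on division by 2, so 4^4434 ends in 6.

6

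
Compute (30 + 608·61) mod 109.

58

608·61 = 37088.
Dividing 37088 by 109 gives quotient 340 and remainder 28.
(30 + 28) mod 109 = 58.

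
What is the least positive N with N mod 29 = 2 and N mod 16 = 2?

x ≡ 2 (mod 16) gives x ∈ {2}.
The first of these with x mod 29 = 2 is 2.

2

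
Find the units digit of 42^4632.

The units digit of 42^n cycles with period 4: 2, 4, 8, 6, …
4632 leaves remainder 0 on division by 4, so 42^4632 ends in 6.

6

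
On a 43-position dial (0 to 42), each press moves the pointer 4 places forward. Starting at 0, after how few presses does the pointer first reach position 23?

38

The inverse of 4 mod 43 is 11 (since 4·11 = 44 ≡ 1).
Multiplying both sides by 11: x ≡ 11·23 = 253 ≡ 38 (mod 43).
Check: 4·38 = 152 = 3·43 + 23.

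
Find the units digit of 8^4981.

Last digits of 8^n: 8, 4, 2, 6 (period 4).
4981 mod 4 = 1, so the last digit matches 8^1 = 8.

8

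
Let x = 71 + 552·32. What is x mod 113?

552·32 = 17664.
17664 mod 113 = 36 (since 156·113 = 17628).
(71 + 36) mod 113 = 107.

107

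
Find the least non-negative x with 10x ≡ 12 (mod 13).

The inverse of 10 mod 13 is 4 (since 10·4 = 40 ≡ 1).
So x ≡ 4·12 = 48 ≡ 9 (mod 13).

9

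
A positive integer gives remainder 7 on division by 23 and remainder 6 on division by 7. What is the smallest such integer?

76

x ≡ 6 (mod 7) gives x ∈ {6, 13, 20, 27, 34, 41, 48, 55, …}.
The first of these with x mod 23 = 7 is 76.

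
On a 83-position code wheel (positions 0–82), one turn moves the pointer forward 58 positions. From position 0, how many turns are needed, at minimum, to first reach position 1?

73

83 = 1·58 + 25
58 = 2·25 + 8
25 = 3·8 + 1
8 = 8·1 + 0
Back-substituting gives 58·73 ≡ 1 (mod 83).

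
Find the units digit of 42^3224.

6

The units digit of 42^n cycles with period 4: 2, 4, 8, 6, …
3224 leaves remainder 0 on division by 4, so 42^3224 ends in 6.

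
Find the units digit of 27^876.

1

Powers of 7 mod 10 repeat with period 4: 7, 9, 3, 1.
876 leaves remainder 0 on division by 4, so 27^876 ends in 1.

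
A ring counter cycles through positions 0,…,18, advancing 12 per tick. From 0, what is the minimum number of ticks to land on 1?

12⁻¹ ≡ 8 (mod 19) because 12·8 = 96 = 5·19 + 1.
Multiplying both sides by 8: x ≡ 8·1 = 8 ≡ 8 (mod 19).

8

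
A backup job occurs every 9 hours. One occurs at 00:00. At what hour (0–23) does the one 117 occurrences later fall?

117·9 = 1053.
1053 mod 24 = 21 (since 43·24 = 1032).
(0 + 21) mod 24 = 21.

21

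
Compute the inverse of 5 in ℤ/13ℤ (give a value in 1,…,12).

5·8 = 40 = 3·13 + 1, so 5⁻¹ ≡ 8 (mod 13).

8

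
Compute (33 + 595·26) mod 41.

595·26 = 15470.
15470 − 377·41 = 13, so 15470 ≡ 13 (mod 41).
(33 + 13) mod 41 = 5.

5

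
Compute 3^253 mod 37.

By repeated squaring mod 37: 3^1≡3, 3^2≡9, 3^4≡7, 3^8≡12, 3^16≡33, 3^32≡16, 3^64≡34, 3^128≡9.
253 = 1 + 4 + 8 + 16 + 32 + 64 + 128, so 3^253 ≡ 3·7·12·33·16·34·9 ≡ 3 (mod 37).

3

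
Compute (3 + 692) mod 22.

13

Dividing 692 by 22 gives quotient 31 and remainder 10.
(3 + 10) mod 22 = 13.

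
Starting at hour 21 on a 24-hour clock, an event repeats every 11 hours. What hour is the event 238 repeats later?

23

238·11 = 2618.
2618 = 109·24 + 2, so 2618 mod 24 = 2.
(21 + 2) mod 24 = 23.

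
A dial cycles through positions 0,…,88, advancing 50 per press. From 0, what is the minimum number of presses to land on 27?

13

The inverse of 50 mod 89 is 73 (since 50·73 = 3650 ≡ 1).
So x ≡ 73·27 = 1971 ≡ 13 (mod 89).
Check: 50·13 = 650 = 7·89 + 27.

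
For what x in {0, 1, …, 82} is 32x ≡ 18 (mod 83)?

68

The inverse of 32 mod 83 is 13 (since 32·13 = 416 ≡ 1).
Multiplying both sides by 13: x ≡ 13·18 = 234 ≡ 68 (mod 83).
Check: 32·68 = 2176 = 26·83 + 18.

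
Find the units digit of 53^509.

3

Powers of 3 mod 10 repeat with period 4: 3, 9, 7, 1.
509 leaves remainder 1 on division by 4, so 53^509 ends in 3.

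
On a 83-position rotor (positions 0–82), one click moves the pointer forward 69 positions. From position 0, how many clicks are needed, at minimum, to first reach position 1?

77

83 = 1·69 + 14
69 = 4·14 + 13
14 = 1·13 + 1
13 = 13·1 + 0
Back-substituting gives 69·77 ≡ 1 (mod 83).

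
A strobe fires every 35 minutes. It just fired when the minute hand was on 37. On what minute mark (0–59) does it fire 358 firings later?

358·35 = 12530.
12530 − 208·60 = 50, so 12530 ≡ 50 (mod 60).
(37 + 50) mod 60 = 27.

27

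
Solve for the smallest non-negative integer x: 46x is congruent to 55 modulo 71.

12

The inverse of 46 mod 71 is 17 (since 46·17 = 782 ≡ 1).
Multiplying both sides by 17: x ≡ 17·55 = 935 ≡ 12 (mod 71).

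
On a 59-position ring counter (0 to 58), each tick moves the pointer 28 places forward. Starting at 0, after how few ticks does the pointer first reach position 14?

28⁻¹ ≡ 19 (mod 59) because 28·19 = 532 = 9·59 + 1.
So x ≡ 19·14 = 266 ≡ 30 (mod 59).

30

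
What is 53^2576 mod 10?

Last digits of 3^n: 3, 9, 7, 1 (period 4).
2576 mod 4 = 0, so the last digit matches 3^4 = 1.

1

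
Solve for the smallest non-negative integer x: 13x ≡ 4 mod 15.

13

13⁻¹ ≡ 7 (mod 15) because 13·7 = 91 = 6·15 + 1.
So x ≡ 7·4 = 28 ≡ 13 (mod 15).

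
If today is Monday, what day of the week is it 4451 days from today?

Sunday

Dividing 4451 by 7 gives quotient 635 and remainder 6.
Monday + 6 days → Sunday.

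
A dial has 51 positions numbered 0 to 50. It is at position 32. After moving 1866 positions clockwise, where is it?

Dividing 1866 by 51 gives quotient 36 and remainder 30.
(32 + 30) mod 51 = 11.

11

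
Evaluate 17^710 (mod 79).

8

By repeated squaring mod 79: 17^1≡17, 17^2≡52, 17^4≡18, 17^8≡8, 17^16≡64, 17^32≡67, 17^64≡65, 17^128≡38, 17^256≡22, 17^512≡10.
710 = 2 + 4 + 64 + 128 + 512, so 17^710 ≡ 52·18·65·38·10 ≡ 8 (mod 79).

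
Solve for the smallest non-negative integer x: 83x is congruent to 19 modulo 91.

9

83⁻¹ ≡ 34 (mod 91) because 83·34 = 2822 = 31·91 + 1.
Multiplying both sides by 34: x ≡ 34·19 = 646 ≡ 9 (mod 91).
Check: 83·9 = 747 = 8·91 + 19.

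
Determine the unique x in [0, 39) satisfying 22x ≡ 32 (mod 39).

5

The inverse of 22 mod 39 is 16 (since 22·16 = 352 ≡ 1).
Multiplying both sides by 16: x ≡ 16·32 = 512 ≡ 5 (mod 39).
Check: 22·5 = 110 = 2·39 + 32.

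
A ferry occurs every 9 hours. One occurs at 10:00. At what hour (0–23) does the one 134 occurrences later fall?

134·9 = 1206.
1206 − 50·24 = 6, so 1206 ≡ 6 (mod 24).
(10 + 6) mod 24 = 16.

16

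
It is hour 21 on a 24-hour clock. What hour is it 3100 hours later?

1

3100 − 129·24 = 4, so 3100 ≡ 4 (mod 24).
(21 + 4) mod 24 = 1.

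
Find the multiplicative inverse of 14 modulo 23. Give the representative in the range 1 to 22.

23 = 1·14 + 9
14 = 1·9 + 5
9 = 1·5 + 4
5 = 1·4 + 1
4 = 4·1 + 0
Back-substituting gives 14·5 ≡ 1 (mod 23).

5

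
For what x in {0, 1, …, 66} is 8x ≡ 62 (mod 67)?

8⁻¹ ≡ 42 (mod 67) because 8·42 = 336 = 5·67 + 1.
Multiplying both sides by 42: x ≡ 42·62 = 2604 ≡ 58 (mod 67).

58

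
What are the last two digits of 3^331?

47

Successive squares of 3 mod 100: 3^1≡3, 3^2≡9, 3^4≡81, 3^8≡61, 3^16≡21, 3^32≡41, 3^64≡81, 3^128≡61, 3^256≡21.
Since 331 = 1 + 2 + 8 + 64 + 256 in binary, 3^331 ≡ 3·9·61·81·21 ≡ 47 (mod 100).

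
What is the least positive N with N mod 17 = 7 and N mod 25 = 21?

Since 25·15 ≡ 1 (mod 17), take x = 21 + 25·((7−21)·15 mod 17) = 21 + 25·11 = 296.
Check: 296 mod 17 = 7, 296 mod 25 = 21.

296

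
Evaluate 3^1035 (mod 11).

Square-and-reduce mod 11: 3^1≡3, 3^2≡9, 3^4≡4, 3^8≡5, 3^16≡3, 3^32≡9, 3^64≡4, 3^128≡5, 3^256≡3, 3^512≡9, 3^1024≡4.
Since 1035 = 1 + 2 + 8 + 1024 in binary, 3^1035 ≡ 3·9·5·4 ≡ 1 (mod 11).

1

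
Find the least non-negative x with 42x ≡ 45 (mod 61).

The inverse of 42 mod 61 is 16 (since 42·16 = 672 ≡ 1).
Multiplying both sides by 16: x ≡ 16·45 = 720 ≡ 49 (mod 61).
Check: 42·49 = 2058 = 33·61 + 45.

49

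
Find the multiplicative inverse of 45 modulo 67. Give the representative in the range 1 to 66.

67 = 1·45 + 22
45 = 2·22 + 1
22 = 22·1 + 0
Back-substituting gives 45·3 ≡ 1 (mod 67).

3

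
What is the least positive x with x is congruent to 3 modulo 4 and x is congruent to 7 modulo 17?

x ≡ 3 (mod 4) gives x ∈ {3, 7}.
The first of these with x mod 17 = 7 is 7.

7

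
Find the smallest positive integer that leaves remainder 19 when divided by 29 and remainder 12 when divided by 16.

x ≡ 12 (mod 16) gives x ∈ {12, 28, 44, 60, 76, 92, 108, 124, …}.
The first of these with x mod 29 = 19 is 396.

396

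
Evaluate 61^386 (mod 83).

17

Successive squares of 61 mod 83: 61^1≡61, 61^2≡69, 61^4≡30, 61^8≡70, 61^16≡3, 61^32≡9, 61^64≡81, 61^128≡4, 61^256≡16.
Since 386 = 2 + 128 + 256 in binary, 61^386 ≡ 69·4·16 ≡ 17 (mod 83).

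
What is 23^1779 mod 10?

7

Powers of 3 mod 10 repeat with period 4: 3, 9, 7, 1.
1779 mod 4 = 3, so the last digit matches 3^3 = 7.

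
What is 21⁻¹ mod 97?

37

21·37 = 777 = 8·97 + 1, so 21⁻¹ ≡ 37 (mod 97).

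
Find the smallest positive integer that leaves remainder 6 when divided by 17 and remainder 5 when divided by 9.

23

x ≡ 5 (mod 9) gives x ∈ {5, 14, 23}.
The first of these with x mod 17 = 6 is 23.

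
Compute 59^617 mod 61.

Square-and-reduce mod 61: 59^1≡59, 59^2≡4, 59^4≡16, 59^8≡12, 59^16≡22, 59^32≡57, 59^64≡16, 59^128≡12, 59^256≡22, 59^512≡57.
Since 617 = 1 + 8 + 32 + 64 + 512 in binary, 59^617 ≡ 59·12·57·16·57 ≡ 17 (mod 61).

17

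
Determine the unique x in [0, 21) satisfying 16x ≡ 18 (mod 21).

The inverse of 16 mod 21 is 4 (since 16·4 = 64 ≡ 1).
So x ≡ 4·18 = 72 ≡ 9 (mod 21).

9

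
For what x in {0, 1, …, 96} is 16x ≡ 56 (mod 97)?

The inverse of 16 mod 97 is 91 (since 16·91 = 1456 ≡ 1).
So x ≡ 91·56 = 5096 ≡ 52 (mod 97).
Check: 16·52 = 832 = 8·97 + 56.

52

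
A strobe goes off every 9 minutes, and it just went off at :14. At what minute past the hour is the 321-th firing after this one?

23

321·9 = 2889.
2889 − 48·60 = 9, so 2889 ≡ 9 (mod 60).
(14 + 9) mod 60 = 23.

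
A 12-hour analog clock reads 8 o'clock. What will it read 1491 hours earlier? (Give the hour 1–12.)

5

1491 mod 12 = 3 (since 124·12 = 1488).
8 − 3 → 5 on a 12-hour dial.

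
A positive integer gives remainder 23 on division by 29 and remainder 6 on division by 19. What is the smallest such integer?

x ≡ 6 (mod 19) gives x ∈ {6, 25, 44, 63, 82, 101, 120, 139}.
The first of these with x mod 29 = 23 is 139.

139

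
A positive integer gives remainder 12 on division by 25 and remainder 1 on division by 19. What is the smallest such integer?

x ≡ 1 (mod 19) gives x ∈ {1, 20, 39, 58, 77, 96, 115, 134, …}.
The first of these with x mod 25 = 12 is 362.

362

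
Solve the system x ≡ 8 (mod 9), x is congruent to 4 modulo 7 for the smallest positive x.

53

Since 7·4 ≡ 1 (mod 9), take x = 4 + 7·((8−4)·4 mod 9) = 4 + 7·7 = 53.
Check: 53 mod 9 = 8, 53 mod 7 = 4.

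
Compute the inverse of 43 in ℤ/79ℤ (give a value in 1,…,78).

68

79 = 1·43 + 36
43 = 1·36 + 7
36 = 5·7 + 1
7 = 7·1 + 0
Back-substituting gives 43·68 ≡ 1 (mod 79).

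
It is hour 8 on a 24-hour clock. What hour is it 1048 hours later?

0

Dividing 1048 by 24 gives quotient 43 and remainder 16.
(8 + 16) mod 24 = 0.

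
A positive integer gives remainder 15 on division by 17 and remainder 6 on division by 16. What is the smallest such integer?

134

x ≡ 6 (mod 16) gives x ∈ {6, 22, 38, 54, 70, 86, 102, 118, …}.
The first of these with x mod 17 = 15 is 134.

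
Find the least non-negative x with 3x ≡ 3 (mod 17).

The inverse of 3 mod 17 is 6 (since 3·6 = 18 ≡ 1).
So x ≡ 6·3 = 18 ≡ 1 (mod 17).
Check: 3·1 = 3 = 0·17 + 3.

1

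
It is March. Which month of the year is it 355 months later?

Dividing 355 by 12 gives quotient 29 and remainder 7.
March + 7 months → October.

October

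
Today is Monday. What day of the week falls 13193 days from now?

13193 − 1884·7 = 5, so 13193 ≡ 5 (mod 7).
Monday + 5 days → Saturday.

Saturday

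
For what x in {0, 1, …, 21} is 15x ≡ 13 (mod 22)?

17

The inverse of 15 mod 22 is 3 (since 15·3 = 45 ≡ 1).
Multiplying both sides by 3: x ≡ 3·13 = 39 ≡ 17 (mod 22).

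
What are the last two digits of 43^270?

Square-and-reduce mod 100: 43^1≡43, 43^2≡49, 43^4≡1, 43^8≡1, 43^16≡1, 43^32≡1, 43^64≡1, 43^128≡1, 43^256≡1.
270 = 2 + 4 + 8 + 256, so 43^270 ≡ 49·1·1·1 ≡ 49 (mod 100).

49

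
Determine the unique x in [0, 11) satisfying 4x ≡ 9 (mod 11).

The inverse of 4 mod 11 is 3 (since 4·3 = 12 ≡ 1).
Multiplying both sides by 3: x ≡ 3·9 = 27 ≡ 5 (mod 11).

5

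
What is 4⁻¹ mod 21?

4·16 = 64 = 3·21 + 1, so 4⁻¹ ≡ 16 (mod 21).

16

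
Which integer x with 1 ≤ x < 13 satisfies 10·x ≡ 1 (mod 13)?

4

10·4 = 40 = 3·13 + 1, so 10⁻¹ ≡ 4 (mod 13).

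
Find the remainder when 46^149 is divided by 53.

42

By repeated squaring mod 53: 46^1≡46, 46^2≡49, 46^4≡16, 46^8≡44, 46^16≡28, 46^32≡42, 46^64≡15, 46^128≡13.
Since 149 = 1 + 4 + 16 + 128 in binary, 46^149 ≡ 46·16·28·13 ≡ 42 (mod 53).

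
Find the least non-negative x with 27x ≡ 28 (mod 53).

3

27⁻¹ ≡ 2 (mod 53) because 27·2 = 54 = 1·53 + 1.
Multiplying both sides by 2: x ≡ 2·28 = 56 ≡ 3 (mod 53).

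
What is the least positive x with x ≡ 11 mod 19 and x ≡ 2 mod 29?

524

Since 29·2 ≡ 1 (mod 19), take x = 2 + 29·((11−2)·2 mod 19) = 2 + 29·18 = 524.
Check: 524 mod 19 = 11, 524 mod 29 = 2.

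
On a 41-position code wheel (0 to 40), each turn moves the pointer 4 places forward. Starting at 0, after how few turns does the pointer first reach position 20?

5

4⁻¹ ≡ 31 (mod 41) because 4·31 = 124 = 3·41 + 1.
So x ≡ 31·20 = 620 ≡ 5 (mod 41).
Check: 4·5 = 20 = 0·41 + 20.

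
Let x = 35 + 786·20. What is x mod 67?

786·20 = 15720.
15720 − 234·67 = 42, so 15720 ≡ 42 (mod 67).
(35 + 42) mod 67 = 10.

10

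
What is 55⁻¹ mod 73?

73 = 1·55 + 18
55 = 3·18 + 1
18 = 18·1 + 0
Back-substituting gives 55·4 ≡ 1 (mod 73).

4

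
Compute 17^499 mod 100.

53

Square-and-reduce mod 100: 17^1≡17, 17^2≡89, 17^4≡21, 17^8≡41, 17^16≡81, 17^32≡61, 17^64≡21, 17^128≡41, 17^256≡81.
Since 499 = 1 + 2 + 16 + 32 + 64 + 128 + 256 in binary, 17^499 ≡ 17·89·81·61·21·41·81 ≡ 53 (mod 100).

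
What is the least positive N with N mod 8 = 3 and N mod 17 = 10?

27

x ≡ 3 (mod 8) gives x ∈ {3, 11, 19, 27}.
The first of these with x mod 17 = 10 is 27.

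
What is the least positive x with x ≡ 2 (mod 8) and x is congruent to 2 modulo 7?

2

x ≡ 2 (mod 7) gives x ∈ {2}.
The first of these with x mod 8 = 2 is 2.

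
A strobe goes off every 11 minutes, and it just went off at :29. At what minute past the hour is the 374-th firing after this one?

374·11 = 4114.
4114 = 68·60 + 34, so 4114 mod 60 = 34.
(29 + 34) mod 60 = 3.

3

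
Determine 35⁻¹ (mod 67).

67 = 1·35 + 32
35 = 1·32 + 3
32 = 10·3 + 2
3 = 1·2 + 1
2 = 2·1 + 0
Back-substituting gives 35·23 ≡ 1 (mod 67).

23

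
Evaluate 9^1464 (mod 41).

1

Successive squares of 9 mod 41: 9^1≡9, 9^2≡40, 9^4≡1, 9^8≡1, 9^16≡1, 9^32≡1, 9^64≡1, 9^128≡1, 9^256≡1, 9^512≡1, 9^1024≡1.
Since 1464 = 8 + 16 + 32 + 128 + 256 + 1024 in binary, 9^1464 ≡ 1·1·1·1·1·1 ≡ 1 (mod 41).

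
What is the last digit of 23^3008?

Powers of 3 mod 10 repeat with period 4: 3, 9, 7, 1.
3008 mod 4 = 0, so the last digit matches 3^4 = 1.

1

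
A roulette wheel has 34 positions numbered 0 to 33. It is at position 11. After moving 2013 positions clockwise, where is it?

18

2013 − 59·34 = 7, so 2013 ≡ 7 (mod 34).
(11 + 7) mod 34 = 18.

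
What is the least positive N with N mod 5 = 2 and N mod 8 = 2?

Since 8·2 ≡ 1 (mod 5), take x = 2 + 8·((2−2)·2 mod 5) = 2 + 8·0 = 2.
Check: 2 mod 5 = 2, 2 mod 8 = 2.

2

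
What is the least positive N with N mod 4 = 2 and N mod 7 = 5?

x ≡ 2 (mod 4) gives x ∈ {2, 6, 10, 14, 18, 22, 26}.
The first of these with x mod 7 = 5 is 26.

26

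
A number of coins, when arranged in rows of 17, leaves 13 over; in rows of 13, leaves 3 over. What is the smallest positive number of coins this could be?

81

x ≡ 3 (mod 13) gives x ∈ {3, 16, 29, 42, 55, 68, 81}.
The first of these with x mod 17 = 13 is 81.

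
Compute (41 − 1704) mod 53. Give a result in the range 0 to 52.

33

Dividing 1704 by 53 gives quotient 32 and remainder 8.
(41 − 8) mod 53 = 33.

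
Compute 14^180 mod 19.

Square-and-reduce mod 19: 14^1≡14, 14^2≡6, 14^4≡17, 14^8≡4, 14^16≡16, 14^32≡9, 14^64≡5, 14^128≡6.
180 = 4 + 16 + 32 + 128, so 14^180 ≡ 17·16·9·6 ≡ 1 (mod 19).

1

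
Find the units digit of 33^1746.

Powers of 3 mod 10 repeat with period 4: 3, 9, 7, 1.
1746 mod 4 = 2, so the last digit matches 3^2 = 9.

9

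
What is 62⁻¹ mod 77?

77 = 1·62 + 15
62 = 4·15 + 2
15 = 7·2 + 1
2 = 2·1 + 0
Back-substituting gives 62·41 ≡ 1 (mod 77).

41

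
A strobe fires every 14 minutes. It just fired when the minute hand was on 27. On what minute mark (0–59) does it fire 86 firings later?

31

86·14 = 1204.
Dividing 1204 by 60 gives quotient 20 and remainder 4.
(27 + 4) mod 60 = 31.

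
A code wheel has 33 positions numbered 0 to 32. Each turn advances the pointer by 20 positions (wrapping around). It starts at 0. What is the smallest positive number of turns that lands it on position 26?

31

The inverse of 20 mod 33 is 5 (since 20·5 = 100 ≡ 1).
So x ≡ 5·26 = 130 ≡ 31 (mod 33).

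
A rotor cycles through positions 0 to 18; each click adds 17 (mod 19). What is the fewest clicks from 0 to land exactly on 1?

9

19 = 1·17 + 2
17 = 8·2 + 1
2 = 2·1 + 0
Back-substituting gives 17·9 ≡ 1 (mod 19).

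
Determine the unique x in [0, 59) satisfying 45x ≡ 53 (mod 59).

45⁻¹ ≡ 21 (mod 59) because 45·21 = 945 = 16·59 + 1.
So x ≡ 21·53 = 1113 ≡ 51 (mod 59).

51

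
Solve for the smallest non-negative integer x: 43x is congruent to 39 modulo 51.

27

43⁻¹ ≡ 19 (mod 51) because 43·19 = 817 = 16·51 + 1.
So x ≡ 19·39 = 741 ≡ 27 (mod 51).
Check: 43·27 = 1161 = 22·51 + 39.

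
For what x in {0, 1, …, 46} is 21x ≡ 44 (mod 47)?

The inverse of 21 mod 47 is 9 (since 21·9 = 189 ≡ 1).
So x ≡ 9·44 = 396 ≡ 20 (mod 47).

20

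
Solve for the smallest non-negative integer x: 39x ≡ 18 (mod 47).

39⁻¹ ≡ 41 (mod 47) because 39·41 = 1599 = 34·47 + 1.
So x ≡ 41·18 = 738 ≡ 33 (mod 47).

33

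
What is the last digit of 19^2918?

The units digit of 19^n cycles with period 2: 9, 1, …
2918 mod 2 = 0, so the last digit matches 9^2 = 1.

1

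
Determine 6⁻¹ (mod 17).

3

6·3 = 18 = 1·17 + 1, so 6⁻¹ ≡ 3 (mod 17).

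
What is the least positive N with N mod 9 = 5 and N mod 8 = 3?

Since 8·8 ≡ 1 (mod 9), take x = 3 + 8·((5−3)·8 mod 9) = 3 + 8·7 = 59.
Check: 59 mod 9 = 5, 59 mod 8 = 3.

59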